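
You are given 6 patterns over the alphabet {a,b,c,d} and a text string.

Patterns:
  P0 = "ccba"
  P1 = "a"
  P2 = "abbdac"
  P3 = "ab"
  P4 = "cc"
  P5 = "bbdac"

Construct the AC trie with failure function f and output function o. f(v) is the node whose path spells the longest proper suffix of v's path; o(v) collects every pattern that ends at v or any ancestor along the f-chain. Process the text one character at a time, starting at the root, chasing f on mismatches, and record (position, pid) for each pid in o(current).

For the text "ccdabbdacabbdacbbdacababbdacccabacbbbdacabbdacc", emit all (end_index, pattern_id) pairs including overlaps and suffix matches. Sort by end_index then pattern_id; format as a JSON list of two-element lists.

Build automaton:
Trie nodes:
  n0 'ε': a→5 b→11 c→1
  n1 'c': c→2
  n2 'cc': b→3  ←P4
  n3 'ccb': a→4
  n4 'ccba': ·  ←P0
  n5 'a': b→6  ←P1
  n6 'ab': b→7  ←P3
  n7 'abb': d→8
  n8 'abbd': a→9
  n9 'abbda': c→10
  n10 'abbdac': ·  ←P2
  n11 'b': b→12
  n12 'bb': d→13
  n13 'bbd': a→14
  n14 'bbda': c→15
  n15 'bbdac': ·  ←P5

Failure links (BFS by depth):
  fail(1) 'c': from fail(0)=0 chase 'c': 0 ⇒ 0;  out=∅∪out(0)=∅
  fail(5) 'a': from fail(0)=0 chase 'a': 0 ⇒ 0;  out={1}∪out(0)={1}
  fail(11) 'b': from fail(0)=0 chase 'b': 0 ⇒ 0;  out=∅∪out(0)=∅
  fail(2) 'cc': from fail(1)=0 chase 'c': 0 ⇒ 1;  out={4}∪out(1)={4}
  fail(6) 'ab': from fail(5)=0 chase 'b': 0 ⇒ 11;  out={3}∪out(11)={3}
  fail(12) 'bb': from fail(11)=0 chase 'b': 0 ⇒ 11;  out=∅∪out(11)=∅
  fail(3) 'ccb': from fail(2)=1 chase 'b': 1→0 ⇒ 11;  out=∅∪out(11)=∅
  fail(7) 'abb': from fail(6)=11 chase 'b': 11 ⇒ 12;  out=∅∪out(12)=∅
  fail(13) 'bbd': from fail(12)=11 chase 'd': 11→0 ⇒ 0;  out=∅∪out(0)=∅
  fail(4) 'ccba': from fail(3)=11 chase 'a': 11→0 ⇒ 5;  out={0}∪out(5)={0,1}
  fail(8) 'abbd': from fail(7)=12 chase 'd': 12 ⇒ 13;  out=∅∪out(13)=∅
  fail(14) 'bbda': from fail(13)=0 chase 'a': 0 ⇒ 5;  out=∅∪out(5)={1}
  fail(9) 'abbda': from fail(8)=13 chase 'a': 13 ⇒ 14;  out=∅∪out(14)={1}
  fail(15) 'bbdac': from fail(14)=5 chase 'c': 5→0 ⇒ 1;  out={5}∪out(1)={5}
  fail(10) 'abbdac': from fail(9)=14 chase 'c': 14 ⇒ 15;  out={2}∪out(15)={2,5}

Run:
pos 0 'c': at 1
pos 1 'c': at 2  → match P4@[0:1]
pos 2 'd': at 0 (fail-walked)
pos 3 'a': at 5  → match P1@[3:3]
pos 4 'b': at 6  → match P3@[3:4]
pos 5 'b': at 7
pos 6 'd': at 8
pos 7 'a': at 9  → match P1@[7:7]
pos 8 'c': at 10  → match P2@[3:8],P5@[4:8]
pos 9 'a': at 5 (fail-walked)  → match P1@[9:9]
pos 10 'b': at 6  → match P3@[9:10]
pos 11 'b': at 7
pos 12 'd': at 8
pos 13 'a': at 9  → match P1@[13:13]
pos 14 'c': at 10  → match P2@[9:14],P5@[10:14]
pos 15 'b': at 11 (fail-walked)
pos 16 'b': at 12
pos 17 'd': at 13
pos 18 'a': at 14  → match P1@[18:18]
pos 19 'c': at 15  → match P5@[15:19]
pos 20 'a': at 5 (fail-walked)  → match P1@[20:20]
pos 21 'b': at 6  → match P3@[20:21]
pos 22 'a': at 5 (fail-walked)  → match P1@[22:22]
pos 23 'b': at 6  → match P3@[22:23]
pos 24 'b': at 7
pos 25 'd': at 8
pos 26 'a': at 9  → match P1@[26:26]
pos 27 'c': at 10  → match P2@[22:27],P5@[23:27]
pos 28 'c': at 2 (fail-walked)  → match P4@[27:28]
pos 29 'c': at 2 (fail-walked)  → match P4@[28:29]
pos 30 'a': at 5 (fail-walked)  → match P1@[30:30]
pos 31 'b': at 6  → match P3@[30:31]
pos 32 'a': at 5 (fail-walked)  → match P1@[32:32]
pos 33 'c': at 1 (fail-walked)
pos 34 'b': at 11 (fail-walked)
pos 35 'b': at 12
pos 36 'b': at 12 (fail-walked)
pos 37 'd': at 13
pos 38 'a': at 14  → match P1@[38:38]
pos 39 'c': at 15  → match P5@[35:39]
pos 40 'a': at 5 (fail-walked)  → match P1@[40:40]
pos 41 'b': at 6  → match P3@[40:41]
pos 42 'b': at 7
pos 43 'd': at 8
pos 44 'a': at 9  → match P1@[44:44]
pos 45 'c': at 10  → match P2@[40:45],P5@[41:45]
pos 46 'c': at 2 (fail-walked)  → match P4@[45:46]

Result: [[1,4],[3,1],[4,3],[7,1],[8,2],[8,5],[9,1],[10,3],[13,1],[14,2],[14,5],[18,1],[19,5],[20,1],[21,3],[22,1],[23,3],[26,1],[27,2],[27,5],[28,4],[29,4],[30,1],[31,3],[32,1],[38,1],[39,5],[40,1],[41,3],[44,1],[45,2],[45,5],[46,4]]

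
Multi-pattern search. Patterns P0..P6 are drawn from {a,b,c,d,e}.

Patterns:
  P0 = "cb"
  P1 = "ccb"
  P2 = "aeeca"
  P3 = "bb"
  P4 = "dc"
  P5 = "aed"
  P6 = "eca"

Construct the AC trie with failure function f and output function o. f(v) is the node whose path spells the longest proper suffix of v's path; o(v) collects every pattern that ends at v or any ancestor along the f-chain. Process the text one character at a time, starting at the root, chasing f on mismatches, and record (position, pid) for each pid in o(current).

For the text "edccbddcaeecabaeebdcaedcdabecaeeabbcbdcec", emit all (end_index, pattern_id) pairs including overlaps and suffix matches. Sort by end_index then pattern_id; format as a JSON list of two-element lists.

Build automaton:
Trie nodes:
  0='ε' goto a→5 b→10 c→1 d→12 e→15
  1='c' goto b→2 c→3
  2='cb' goto ·  ←P0
  3='cc' goto b→4
  4='ccb' goto ·  ←P1
  5='a' goto e→6
  6='ae' goto d→14 e→7
  7='aee' goto c→8
  8='aeec' goto a→9
  9='aeeca' goto ·  ←P2
  10='b' goto b→11
  11='bb' goto ·  ←P3
  12='d' goto c→13
  13='dc' goto ·  ←P4
  14='aed' goto ·  ←P5
  15='e' goto c→16
  16='ec' goto a→17
  17='eca' goto ·  ←P6

Failure links (BFS by depth):
  n1('c'): parent n0 fail=0; on 'c' 0 → fail=0;  out ∅∪∅=∅
  n5('a'): parent n0 fail=0; on 'a' 0 → fail=0;  out ∅∪∅=∅
  n10('b'): parent n0 fail=0; on 'b' 0 → fail=0;  out ∅∪∅=∅
  n12('d'): parent n0 fail=0; on 'd' 0 → fail=0;  out ∅∪∅=∅
  n15('e'): parent n0 fail=0; on 'e' 0 → fail=0;  out ∅∪∅=∅
  n2('cb'): parent n1 fail=0; on 'b' 0 → fail=10;  out {0}∪∅={0}
  n3('cc'): parent n1 fail=0; on 'c' 0 → fail=1;  out ∅∪∅=∅
  n6('ae'): parent n5 fail=0; on 'e' 0 → fail=15;  out ∅∪∅=∅
  n11('bb'): parent n10 fail=0; on 'b' 0 → fail=10;  out {3}∪∅={3}
  n13('dc'): parent n12 fail=0; on 'c' 0 → fail=1;  out {4}∪∅={4}
  n16('ec'): parent n15 fail=0; on 'c' 0 → fail=1;  out ∅∪∅=∅
  n4('ccb'): parent n3 fail=1; on 'b' 1 → fail=2;  out {1}∪{0}={0,1}
  n7('aee'): parent n6 fail=15; on 'e' 15→0 → fail=15;  out ∅∪∅=∅
  n14('aed'): parent n6 fail=15; on 'd' 15→0 → fail=12;  out {5}∪∅={5}
  n17('eca'): parent n16 fail=1; on 'a' 1→0 → fail=5;  out {6}∪∅={6}
  n8('aeec'): parent n7 fail=15; on 'c' 15 → fail=16;  out ∅∪∅=∅
  n9('aeeca'): parent n8 fail=16; on 'a' 16 → fail=17;  out {2}∪{6}={2,6}

Text stream:
pos 0 'e': at 15
pos 1 'd': at 12 (via fail)
pos 2 'c': at 13  emit P4@[1:2]
pos 3 'c': at 3 (via fail)
pos 4 'b': at 4  emit P0@[3:4],P1@[2:4]
pos 5 'd': at 12 (via fail)
pos 6 'd': at 12 (via fail)
pos 7 'c': at 13  emit P4@[6:7]
pos 8 'a': at 5 (via fail)
pos 9 'e': at 6
pos 10 'e': at 7
pos 11 'c': at 8
pos 12 'a': at 9  emit P2@[8:12],P6@[10:12]
pos 13 'b': at 10 (via fail)
pos 14 'a': at 5 (via fail)
pos 15 'e': at 6
pos 16 'e': at 7
pos 17 'b': at 10 (via fail)
pos 18 'd': at 12 (via fail)
pos 19 'c': at 13  emit P4@[18:19]
pos 20 'a': at 5 (via fail)
pos 21 'e': at 6
pos 22 'd': at 14  emit P5@[20:22]
pos 23 'c': at 13 (via fail)  emit P4@[22:23]
pos 24 'd': at 12 (via fail)
pos 25 'a': at 5 (via fail)
pos 26 'b': at 10 (via fail)
pos 27 'e': at 15 (via fail)
pos 28 'c': at 16
pos 29 'a': at 17  emit P6@[27:29]
pos 30 'e': at 6 (via fail)
pos 31 'e': at 7
pos 32 'a': at 5 (via fail)
pos 33 'b': at 10 (via fail)
pos 34 'b': at 11  emit P3@[33:34]
pos 35 'c': at 1 (via fail)
pos 36 'b': at 2  emit P0@[35:36]
pos 37 'd': at 12 (via fail)
pos 38 'c': at 13  emit P4@[37:38]
pos 39 'e': at 15 (via fail)
pos 40 'c': at 16

Matches: [[2,4],[4,0],[4,1],[7,4],[12,2],[12,6],[19,4],[22,5],[23,4],[29,6],[34,3],[36,0],[38,4]]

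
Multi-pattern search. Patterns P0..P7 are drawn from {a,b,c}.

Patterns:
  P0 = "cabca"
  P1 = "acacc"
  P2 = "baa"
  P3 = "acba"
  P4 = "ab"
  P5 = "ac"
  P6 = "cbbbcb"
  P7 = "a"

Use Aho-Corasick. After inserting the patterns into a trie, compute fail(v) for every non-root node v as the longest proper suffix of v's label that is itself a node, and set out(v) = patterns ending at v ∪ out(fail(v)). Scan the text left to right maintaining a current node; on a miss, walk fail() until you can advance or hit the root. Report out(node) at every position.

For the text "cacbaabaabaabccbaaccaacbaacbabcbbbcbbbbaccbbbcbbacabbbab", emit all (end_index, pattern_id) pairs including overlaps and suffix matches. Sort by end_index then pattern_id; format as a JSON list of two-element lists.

Build automaton:
Trie nodes:
  0='ε' goto a→6 b→11 c→1
  1='c' goto a→2 b→17
  2='ca' goto b→3
  3='cab' goto c→4
  4='cabc' goto a→5
  5='cabca' goto ·  ←P0
  6='a' goto b→16 c→7  ←P7
  7='ac' goto a→8 b→14  ←P5
  8='aca' goto c→9
  9='acac' goto c→10
  10='acacc' goto ·  ←P1
  11='b' goto a→12
  12='ba' goto a→13
  13='baa' goto ·  ←P2
  14='acb' goto a→15
  15='acba' goto ·  ←P3
  16='ab' goto ·  ←P4
  17='cb' goto b→18
  18='cbb' goto b→19
  19='cbbb' goto c→20
  20='cbbbc' goto b→21
  21='cbbbcb' goto ·  ←P6

Failure links (BFS by depth):
  fail(1) 'c': from fail(0)=0 chase 'c': 0 ⇒ 0;  out=∅∪out(0)=∅
  fail(6) 'a': from fail(0)=0 chase 'a': 0 ⇒ 0;  out={7}∪out(0)={7}
  fail(11) 'b': from fail(0)=0 chase 'b': 0 ⇒ 0;  out=∅∪out(0)=∅
  fail(2) 'ca': from fail(1)=0 chase 'a': 0 ⇒ 6;  out=∅∪out(6)={7}
  fail(7) 'ac': from fail(6)=0 chase 'c': 0 ⇒ 1;  out={5}∪out(1)={5}
  fail(12) 'ba': from fail(11)=0 chase 'a': 0 ⇒ 6;  out=∅∪out(6)={7}
  fail(16) 'ab': from fail(6)=0 chase 'b': 0 ⇒ 11;  out={4}∪out(11)={4}
  fail(17) 'cb': from fail(1)=0 chase 'b': 0 ⇒ 11;  out=∅∪out(11)=∅
  fail(3) 'cab': from fail(2)=6 chase 'b': 6 ⇒ 16;  out=∅∪out(16)={4}
  fail(8) 'aca': from fail(7)=1 chase 'a': 1 ⇒ 2;  out=∅∪out(2)={7}
  fail(13) 'baa': from fail(12)=6 chase 'a': 6→0 ⇒ 6;  out={2}∪out(6)={2,7}
  fail(14) 'acb': from fail(7)=1 chase 'b': 1 ⇒ 17;  out=∅∪out(17)=∅
  fail(18) 'cbb': from fail(17)=11 chase 'b': 11→0 ⇒ 11;  out=∅∪out(11)=∅
  fail(4) 'cabc': from fail(3)=16 chase 'c': 16→11→0 ⇒ 1;  out=∅∪out(1)=∅
  fail(9) 'acac': from fail(8)=2 chase 'c': 2→6 ⇒ 7;  out=∅∪out(7)={5}
  fail(15) 'acba': from fail(14)=17 chase 'a': 17→11 ⇒ 12;  out={3}∪out(12)={3,7}
  fail(19) 'cbbb': from fail(18)=11 chase 'b': 11→0 ⇒ 11;  out=∅∪out(11)=∅
  fail(5) 'cabca': from fail(4)=1 chase 'a': 1 ⇒ 2;  out={0}∪out(2)={0,7}
  fail(10) 'acacc': from fail(9)=7 chase 'c': 7→1→0 ⇒ 1;  out={1}∪out(1)={1}
  fail(20) 'cbbbc': from fail(19)=11 chase 'c': 11→0 ⇒ 1;  out=∅∪out(1)=∅
  fail(21) 'cbbbcb': from fail(20)=1 chase 'b': 1 ⇒ 17;  out={6}∪out(17)={6}

Scan:
pos 0 'c': at 1
pos 1 'a': at 2  → match P7@[1:1]
pos 2 'c': at 7 ·f  → match P5@[1:2]
pos 3 'b': at 14
pos 4 'a': at 15  → match P3@[1:4],P7@[4:4]
pos 5 'a': at 13 ·f  → match P2@[3:5],P7@[5:5]
pos 6 'b': at 16 ·f  → match P4@[5:6]
pos 7 'a': at 12 ·f  → match P7@[7:7]
pos 8 'a': at 13  → match P2@[6:8],P7@[8:8]
pos 9 'b': at 16 ·f  → match P4@[8:9]
pos 10 'a': at 12 ·f  → match P7@[10:10]
pos 11 'a': at 13  → match P2@[9:11],P7@[11:11]
pos 12 'b': at 16 ·f  → match P4@[11:12]
pos 13 'c': at 1 ·f
pos 14 'c': at 1 ·f
pos 15 'b': at 17
pos 16 'a': at 12 ·f  → match P7@[16:16]
pos 17 'a': at 13  → match P2@[15:17],P7@[17:17]
pos 18 'c': at 7 ·f  → match P5@[17:18]
pos 19 'c': at 1 ·f
pos 20 'a': at 2  → match P7@[20:20]
pos 21 'a': at 6 ·f  → match P7@[21:21]
pos 22 'c': at 7  → match P5@[21:22]
pos 23 'b': at 14
pos 24 'a': at 15  → match P3@[21:24],P7@[24:24]
pos 25 'a': at 13 ·f  → match P2@[23:25],P7@[25:25]
pos 26 'c': at 7 ·f  → match P5@[25:26]
pos 27 'b': at 14
pos 28 'a': at 15  → match P3@[25:28],P7@[28:28]
pos 29 'b': at 16 ·f  → match P4@[28:29]
pos 30 'c': at 1 ·f
pos 31 'b': at 17
pos 32 'b': at 18
pos 33 'b': at 19
pos 34 'c': at 20
pos 35 'b': at 21  → match P6@[30:35]
pos 36 'b': at 18 ·f
pos 37 'b': at 19
pos 38 'b': at 11 ·f
pos 39 'a': at 12  → match P7@[39:39]
pos 40 'c': at 7 ·f  → match P5@[39:40]
pos 41 'c': at 1 ·f
pos 42 'b': at 17
pos 43 'b': at 18
pos 44 'b': at 19
pos 45 'c': at 20
pos 46 'b': at 21  → match P6@[41:46]
pos 47 'b': at 18 ·f
pos 48 'a': at 12 ·f  → match P7@[48:48]
pos 49 'c': at 7 ·f  → match P5@[48:49]
pos 50 'a': at 8  → match P7@[50:50]
pos 51 'b': at 3 ·f  → match P4@[50:51]
pos 52 'b': at 11 ·f
pos 53 'b': at 11 ·f
pos 54 'a': at 12  → match P7@[54:54]
pos 55 'b': at 16 ·f  → match P4@[54:55]

All matches (sorted): [[1,7],[2,5],[4,3],[4,7],[5,2],[5,7],[6,4],[7,7],[8,2],[8,7],[9,4],[10,7],[11,2],[11,7],[12,4],[16,7],[17,2],[17,7],[18,5],[20,7],[21,7],[22,5],[24,3],[24,7],[25,2],[25,7],[26,5],[28,3],[28,7],[29,4],[35,6],[39,7],[40,5],[46,6],[48,7],[49,5],[50,7],[51,4],[54,7],[55,4]]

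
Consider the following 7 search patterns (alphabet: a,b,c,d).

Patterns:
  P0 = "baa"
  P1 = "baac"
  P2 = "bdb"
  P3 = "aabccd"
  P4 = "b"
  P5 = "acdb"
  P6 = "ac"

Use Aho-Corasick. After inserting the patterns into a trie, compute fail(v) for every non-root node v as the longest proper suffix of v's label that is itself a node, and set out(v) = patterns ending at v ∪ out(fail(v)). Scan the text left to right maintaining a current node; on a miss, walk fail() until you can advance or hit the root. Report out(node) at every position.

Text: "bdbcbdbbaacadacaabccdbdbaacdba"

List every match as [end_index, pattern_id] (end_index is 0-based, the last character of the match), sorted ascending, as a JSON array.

Construct AC machine:
Trie nodes:
  0='ε' goto a→7 b→1
  1='b' goto a→2 d→5  [P4 ends]
  2='ba' goto a→3
  3='baa' goto c→4  [P0 ends]
  4='baac' goto ·  [P1 ends]
  5='bd' goto b→6
  6='bdb' goto ·  [P2 ends]
  7='a' goto a→8 c→13
  8='aa' goto b→9
  9='aab' goto c→10
  10='aabc' goto c→11
  11='aabcc' goto d→12
  12='aabccd' goto ·  [P3 ends]
  13='ac' goto d→14  [P6 ends]
  14='acd' goto b→15
  15='acdb' goto ·  [P5 ends]

Failure links (BFS by depth):
  fail(1) 'b': from fail(0)=0 chase 'b': 0 ⇒ 0;  out={4}∪out(0)={4}
  fail(7) 'a': from fail(0)=0 chase 'a': 0 ⇒ 0;  out=∅∪out(0)=∅
  fail(2) 'ba': from fail(1)=0 chase 'a': 0 ⇒ 7;  out=∅∪out(7)=∅
  fail(5) 'bd': from fail(1)=0 chase 'd': 0 ⇒ 0;  out=∅∪out(0)=∅
  fail(8) 'aa': from fail(7)=0 chase 'a': 0 ⇒ 7;  out=∅∪out(7)=∅
  fail(13) 'ac': from fail(7)=0 chase 'c': 0 ⇒ 0;  out={6}∪out(0)={6}
  fail(3) 'baa': from fail(2)=7 chase 'a': 7 ⇒ 8;  out={0}∪out(8)={0}
  fail(6) 'bdb': from fail(5)=0 chase 'b': 0 ⇒ 1;  out={2}∪out(1)={2,4}
  fail(9) 'aab': from fail(8)=7 chase 'b': 7→0 ⇒ 1;  out=∅∪out(1)={4}
  fail(14) 'acd': from fail(13)=0 chase 'd': 0 ⇒ 0;  out=∅∪out(0)=∅
  fail(4) 'baac': from fail(3)=8 chase 'c': 8→7 ⇒ 13;  out={1}∪out(13)={1,6}
  fail(10) 'aabc': from fail(9)=1 chase 'c': 1→0 ⇒ 0;  out=∅∪out(0)=∅
  fail(15) 'acdb': from fail(14)=0 chase 'b': 0 ⇒ 1;  out={5}∪out(1)={4,5}
  fail(11) 'aabcc': from fail(10)=0 chase 'c': 0 ⇒ 0;  out=∅∪out(0)=∅
  fail(12) 'aabccd': from fail(11)=0 chase 'd': 0 ⇒ 0;  out={3}∪out(0)={3}

Scan:
i=0 'b': node 0→1  → match P4@[0:0]
i=1 'd': node 1→5
i=2 'b': node 5→6  → match P2@[0:2],P4@[2:2]
i=3 'c': node 6→0 (fail-walked)
i=4 'b': node 0→1  → match P4@[4:4]
i=5 'd': node 1→5
i=6 'b': node 5→6  → match P2@[4:6],P4@[6:6]
i=7 'b': node 6→1 (fail-walked)  → match P4@[7:7]
i=8 'a': node 1→2
i=9 'a': node 2→3  → match P0@[7:9]
i=10 'c': node 3→4  → match P1@[7:10],P6@[9:10]
i=11 'a': node 4→7 (fail-walked)
i=12 'd': node 7→0 (fail-walked)
i=13 'a': node 0→7
i=14 'c': node 7→13  → match P6@[13:14]
i=15 'a': node 13→7 (fail-walked)
i=16 'a': node 7→8
i=17 'b': node 8→9  → match P4@[17:17]
i=18 'c': node 9→10
i=19 'c': node 10→11
i=20 'd': node 11→12  → match P3@[15:20]
i=21 'b': node 12→1 (fail-walked)  → match P4@[21:21]
i=22 'd': node 1→5
i=23 'b': node 5→6  → match P2@[21:23],P4@[23:23]
i=24 'a': node 6→2 (fail-walked)
i=25 'a': node 2→3  → match P0@[23:25]
i=26 'c': node 3→4  → match P1@[23:26],P6@[25:26]
i=27 'd': node 4→14 (fail-walked)
i=28 'b': node 14→15  → match P4@[28:28],P5@[25:28]
i=29 'a': node 15→2 (fail-walked)

Result: [[0,4],[2,2],[2,4],[4,4],[6,2],[6,4],[7,4],[9,0],[10,1],[10,6],[14,6],[17,4],[20,3],[21,4],[23,2],[23,4],[25,0],[26,1],[26,6],[28,4],[28,5]]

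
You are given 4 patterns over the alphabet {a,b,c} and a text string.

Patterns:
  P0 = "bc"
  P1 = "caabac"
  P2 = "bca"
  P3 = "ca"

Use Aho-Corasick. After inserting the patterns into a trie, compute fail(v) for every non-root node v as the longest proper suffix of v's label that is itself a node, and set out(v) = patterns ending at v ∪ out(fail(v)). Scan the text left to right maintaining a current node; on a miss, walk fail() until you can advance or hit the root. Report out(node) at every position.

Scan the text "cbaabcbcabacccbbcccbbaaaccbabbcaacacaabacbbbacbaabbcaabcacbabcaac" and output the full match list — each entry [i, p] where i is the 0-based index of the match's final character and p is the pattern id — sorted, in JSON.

Construct AC machine:
Trie nodes:
  0='ε' goto b→1 c→3
  1='b' goto c→2
  2='bc' goto a→9  [P0 ends]
  3='c' goto a→4
  4='ca' goto a→5  [P3 ends]
  5='caa' goto b→6
  6='caab' goto a→7
  7='caaba' goto c→8
  8='caabac' goto ·  [P1 ends]
  9='bca' goto ·  [P2 ends]

Failure links (BFS by depth):
  fail(1) 'b': from fail(0)=0 chase 'b': 0 ⇒ 0;  out=∅∪out(0)=∅
  fail(3) 'c': from fail(0)=0 chase 'c': 0 ⇒ 0;  out=∅∪out(0)=∅
  fail(2) 'bc': from fail(1)=0 chase 'c': 0 ⇒ 3;  out={0}∪out(3)={0}
  fail(4) 'ca': from fail(3)=0 chase 'a': 0 ⇒ 0;  out={3}∪out(0)={3}
  fail(5) 'caa': from fail(4)=0 chase 'a': 0 ⇒ 0;  out=∅∪out(0)=∅
  fail(9) 'bca': from fail(2)=3 chase 'a': 3 ⇒ 4;  out={2}∪out(4)={2,3}
  fail(6) 'caab': from fail(5)=0 chase 'b': 0 ⇒ 1;  out=∅∪out(1)=∅
  fail(7) 'caaba': from fail(6)=1 chase 'a': 1→0 ⇒ 0;  out=∅∪out(0)=∅
  fail(8) 'caabac': from fail(7)=0 chase 'c': 0 ⇒ 3;  out={1}∪out(3)={1}

Scan:
[0] read 'c'  n0⇒n3
[1] read 'b'  n3⇒n1 (fail-walked)
[2] read 'a'  n1⇒n0 (fail-walked)
[3] read 'a'  n0⇒n0
[4] read 'b'  n0⇒n1
[5] read 'c'  n1⇒n2  emit P0@[4:5]
[6] read 'b'  n2⇒n1 (fail-walked)
[7] read 'c'  n1⇒n2  emit P0@[6:7]
[8] read 'a'  n2⇒n9  emit P2@[6:8],P3@[7:8]
[9] read 'b'  n9⇒n1 (fail-walked)
[10] read 'a'  n1⇒n0 (fail-walked)
[11] read 'c'  n0⇒n3
[12] read 'c'  n3⇒n3 (fail-walked)
[13] read 'c'  n3⇒n3 (fail-walked)
[14] read 'b'  n3⇒n1 (fail-walked)
[15] read 'b'  n1⇒n1 (fail-walked)
[16] read 'c'  n1⇒n2  emit P0@[15:16]
[17] read 'c'  n2⇒n3 (fail-walked)
[18] read 'c'  n3⇒n3 (fail-walked)
[19] read 'b'  n3⇒n1 (fail-walked)
[20] read 'b'  n1⇒n1 (fail-walked)
[21] read 'a'  n1⇒n0 (fail-walked)
[22] read 'a'  n0⇒n0
[23] read 'a'  n0⇒n0
[24] read 'c'  n0⇒n3
[25] read 'c'  n3⇒n3 (fail-walked)
[26] read 'b'  n3⇒n1 (fail-walked)
[27] read 'a'  n1⇒n0 (fail-walked)
[28] read 'b'  n0⇒n1
[29] read 'b'  n1⇒n1 (fail-walked)
[30] read 'c'  n1⇒n2  emit P0@[29:30]
[31] read 'a'  n2⇒n9  emit P2@[29:31],P3@[30:31]
[32] read 'a'  n9⇒n5 (fail-walked)
[33] read 'c'  n5⇒n3 (fail-walked)
[34] read 'a'  n3⇒n4  emit P3@[33:34]
[35] read 'c'  n4⇒n3 (fail-walked)
[36] read 'a'  n3⇒n4  emit P3@[35:36]
[37] read 'a'  n4⇒n5
[38] read 'b'  n5⇒n6
[39] read 'a'  n6⇒n7
[40] read 'c'  n7⇒n8  emit P1@[35:40]
[41] read 'b'  n8⇒n1 (fail-walked)
[42] read 'b'  n1⇒n1 (fail-walked)
[43] read 'b'  n1⇒n1 (fail-walked)
[44] read 'a'  n1⇒n0 (fail-walked)
[45] read 'c'  n0⇒n3
[46] read 'b'  n3⇒n1 (fail-walked)
[47] read 'a'  n1⇒n0 (fail-walked)
[48] read 'a'  n0⇒n0
[49] read 'b'  n0⇒n1
[50] read 'b'  n1⇒n1 (fail-walked)
[51] read 'c'  n1⇒n2  emit P0@[50:51]
[52] read 'a'  n2⇒n9  emit P2@[50:52],P3@[51:52]
[53] read 'a'  n9⇒n5 (fail-walked)
[54] read 'b'  n5⇒n6
[55] read 'c'  n6⇒n2 (fail-walked)  emit P0@[54:55]
[56] read 'a'  n2⇒n9  emit P2@[54:56],P3@[55:56]
[57] read 'c'  n9⇒n3 (fail-walked)
[58] read 'b'  n3⇒n1 (fail-walked)
[59] read 'a'  n1⇒n0 (fail-walked)
[60] read 'b'  n0⇒n1
[61] read 'c'  n1⇒n2  emit P0@[60:61]
[62] read 'a'  n2⇒n9  emit P2@[60:62],P3@[61:62]
[63] read 'a'  n9⇒n5 (fail-walked)
[64] read 'c'  n5⇒n3 (fail-walked)

All matches (sorted): [[5,0],[7,0],[8,2],[8,3],[16,0],[30,0],[31,2],[31,3],[34,3],[36,3],[40,1],[51,0],[52,2],[52,3],[55,0],[56,2],[56,3],[61,0],[62,2],[62,3]]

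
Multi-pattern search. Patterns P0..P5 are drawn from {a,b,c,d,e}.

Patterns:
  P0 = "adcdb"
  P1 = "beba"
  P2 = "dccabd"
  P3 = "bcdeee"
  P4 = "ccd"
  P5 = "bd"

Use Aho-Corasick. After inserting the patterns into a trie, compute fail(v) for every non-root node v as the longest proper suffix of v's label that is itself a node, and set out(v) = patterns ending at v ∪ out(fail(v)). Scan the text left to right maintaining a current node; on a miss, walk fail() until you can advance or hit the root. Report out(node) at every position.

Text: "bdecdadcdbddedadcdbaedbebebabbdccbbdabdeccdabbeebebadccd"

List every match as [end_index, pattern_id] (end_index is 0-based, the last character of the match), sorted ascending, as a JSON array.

Construct AC machine:
Trie nodes:
  0='ε' goto a→1 b→6 c→21 d→10
  1='a' goto d→2
  2='ad' goto c→3
  3='adc' goto d→4
  4='adcd' goto b→5
  5='adcdb' goto ·  ←P0
  6='b' goto c→16 d→24 e→7
  7='be' goto b→8
  8='beb' goto a→9
  9='beba' goto ·  ←P1
  10='d' goto c→11
  11='dc' goto c→12
  12='dcc' goto a→13
  13='dcca' goto b→14
  14='dccab' goto d→15
  15='dccabd' goto ·  ←P2
  16='bc' goto d→17
  17='bcd' goto e→18
  18='bcde' goto e→19
  19='bcdee' goto e→20
  20='bcdeee' goto ·  ←P3
  21='c' goto c→22
  22='cc' goto d→23
  23='ccd' goto ·  ←P4
  24='bd' goto ·  ←P5

BFS fail/out derivation:
  fail(1) 'a': from fail(0)=0 chase 'a': 0 ⇒ 0;  out=∅∪out(0)=∅
  fail(6) 'b': from fail(0)=0 chase 'b': 0 ⇒ 0;  out=∅∪out(0)=∅
  fail(10) 'd': from fail(0)=0 chase 'd': 0 ⇒ 0;  out=∅∪out(0)=∅
  fail(21) 'c': from fail(0)=0 chase 'c': 0 ⇒ 0;  out=∅∪out(0)=∅
  fail(2) 'ad': from fail(1)=0 chase 'd': 0 ⇒ 10;  out=∅∪out(10)=∅
  fail(7) 'be': from fail(6)=0 chase 'e': 0 ⇒ 0;  out=∅∪out(0)=∅
  fail(11) 'dc': from fail(10)=0 chase 'c': 0 ⇒ 21;  out=∅∪out(21)=∅
  fail(16) 'bc': from fail(6)=0 chase 'c': 0 ⇒ 21;  out=∅∪out(21)=∅
  fail(22) 'cc': from fail(21)=0 chase 'c': 0 ⇒ 21;  out=∅∪out(21)=∅
  fail(24) 'bd': from fail(6)=0 chase 'd': 0 ⇒ 10;  out={5}∪out(10)={5}
  fail(3) 'adc': from fail(2)=10 chase 'c': 10 ⇒ 11;  out=∅∪out(11)=∅
  fail(8) 'beb': from fail(7)=0 chase 'b': 0 ⇒ 6;  out=∅∪out(6)=∅
  fail(12) 'dcc': from fail(11)=21 chase 'c': 21 ⇒ 22;  out=∅∪out(22)=∅
  fail(17) 'bcd': from fail(16)=21 chase 'd': 21→0 ⇒ 10;  out=∅∪out(10)=∅
  fail(23) 'ccd': from fail(22)=21 chase 'd': 21→0 ⇒ 10;  out={4}∪out(10)={4}
  fail(4) 'adcd': from fail(3)=11 chase 'd': 11→21→0 ⇒ 10;  out=∅∪out(10)=∅
  fail(9) 'beba': from fail(8)=6 chase 'a': 6→0 ⇒ 1;  out={1}∪out(1)={1}
  fail(13) 'dcca': from fail(12)=22 chase 'a': 22→21→0 ⇒ 1;  out=∅∪out(1)=∅
  fail(18) 'bcde': from fail(17)=10 chase 'e': 10→0 ⇒ 0;  out=∅∪out(0)=∅
  fail(5) 'adcdb': from fail(4)=10 chase 'b': 10→0 ⇒ 6;  out={0}∪out(6)={0}
  fail(14) 'dccab': from fail(13)=1 chase 'b': 1→0 ⇒ 6;  out=∅∪out(6)=∅
  fail(19) 'bcdee': from fail(18)=0 chase 'e': 0 ⇒ 0;  out=∅∪out(0)=∅
  fail(15) 'dccabd': from fail(14)=6 chase 'd': 6 ⇒ 24;  out={2}∪out(24)={2,5}
  fail(20) 'bcdeee': from fail(19)=0 chase 'e': 0 ⇒ 0;  out={3}∪out(0)={3}

Run:
[0] read 'b'  n0⇒n6
[1] read 'd'  n6⇒n24  emit P5@[0:1]
[2] read 'e'  n24⇒n0 (fail-walked)
[3] read 'c'  n0⇒n21
[4] read 'd'  n21⇒n10 (fail-walked)
[5] read 'a'  n10⇒n1 (fail-walked)
[6] read 'd'  n1⇒n2
[7] read 'c'  n2⇒n3
[8] read 'd'  n3⇒n4
[9] read 'b'  n4⇒n5  emit P0@[5:9]
[10] read 'd'  n5⇒n24 (fail-walked)  emit P5@[9:10]
[11] read 'd'  n24⇒n10 (fail-walked)
[12] read 'e'  n10⇒n0 (fail-walked)
[13] read 'd'  n0⇒n10
[14] read 'a'  n10⇒n1 (fail-walked)
[15] read 'd'  n1⇒n2
[16] read 'c'  n2⇒n3
[17] read 'd'  n3⇒n4
[18] read 'b'  n4⇒n5  emit P0@[14:18]
[19] read 'a'  n5⇒n1 (fail-walked)
[20] read 'e'  n1⇒n0 (fail-walked)
[21] read 'd'  n0⇒n10
[22] read 'b'  n10⇒n6 (fail-walked)
[23] read 'e'  n6⇒n7
[24] read 'b'  n7⇒n8
[25] read 'e'  n8⇒n7 (fail-walked)
[26] read 'b'  n7⇒n8
[27] read 'a'  n8⇒n9  emit P1@[24:27]
[28] read 'b'  n9⇒n6 (fail-walked)
[29] read 'b'  n6⇒n6 (fail-walked)
[30] read 'd'  n6⇒n24  emit P5@[29:30]
[31] read 'c'  n24⇒n11 (fail-walked)
[32] read 'c'  n11⇒n12
[33] read 'b'  n12⇒n6 (fail-walked)
[34] read 'b'  n6⇒n6 (fail-walked)
[35] read 'd'  n6⇒n24  emit P5@[34:35]
[36] read 'a'  n24⇒n1 (fail-walked)
[37] read 'b'  n1⇒n6 (fail-walked)
[38] read 'd'  n6⇒n24  emit P5@[37:38]
[39] read 'e'  n24⇒n0 (fail-walked)
[40] read 'c'  n0⇒n21
[41] read 'c'  n21⇒n22
[42] read 'd'  n22⇒n23  emit P4@[40:42]
[43] read 'a'  n23⇒n1 (fail-walked)
[44] read 'b'  n1⇒n6 (fail-walked)
[45] read 'b'  n6⇒n6 (fail-walked)
[46] read 'e'  n6⇒n7
[47] read 'e'  n7⇒n0 (fail-walked)
[48] read 'b'  n0⇒n6
[49] read 'e'  n6⇒n7
[50] read 'b'  n7⇒n8
[51] read 'a'  n8⇒n9  emit P1@[48:51]
[52] read 'd'  n9⇒n2 (fail-walked)
[53] read 'c'  n2⇒n3
[54] read 'c'  n3⇒n12 (fail-walked)
[55] read 'd'  n12⇒n23 (fail-walked)  emit P4@[53:55]

Result: [[1,5],[9,0],[10,5],[18,0],[27,1],[30,5],[35,5],[38,5],[42,4],[51,1],[55,4]]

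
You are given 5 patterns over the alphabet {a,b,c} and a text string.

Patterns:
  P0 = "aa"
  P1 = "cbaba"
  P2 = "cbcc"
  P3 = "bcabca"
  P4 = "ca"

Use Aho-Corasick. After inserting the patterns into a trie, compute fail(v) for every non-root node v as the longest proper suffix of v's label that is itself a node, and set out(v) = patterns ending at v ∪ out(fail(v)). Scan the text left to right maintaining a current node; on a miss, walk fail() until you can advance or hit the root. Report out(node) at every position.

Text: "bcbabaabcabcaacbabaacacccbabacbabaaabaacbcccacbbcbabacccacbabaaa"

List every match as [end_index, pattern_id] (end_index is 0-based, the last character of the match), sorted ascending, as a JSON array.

Construct AC machine:
Trie nodes:
  n0 'ε': a→1 b→10 c→3
  n1 'a': a→2
  n2 'aa': ·  [P0 ends]
  n3 'c': a→16 b→4
  n4 'cb': a→5 c→8
  n5 'cba': b→6
  n6 'cbab': a→7
  n7 'cbaba': ·  [P1 ends]
  n8 'cbc': c→9
  n9 'cbcc': ·  [P2 ends]
  n10 'b': c→11
  n11 'bc': a→12
  n12 'bca': b→13
  n13 'bcab': c→14
  n14 'bcabc': a→15
  n15 'bcabca': ·  [P3 ends]
  n16 'ca': ·  [P4 ends]

BFS fail/out derivation:
  n1('a'): parent n0 fail=0; on 'a' 0 → fail=0;  out ∅∪∅=∅
  n3('c'): parent n0 fail=0; on 'c' 0 → fail=0;  out ∅∪∅=∅
  n10('b'): parent n0 fail=0; on 'b' 0 → fail=0;  out ∅∪∅=∅
  n2('aa'): parent n1 fail=0; on 'a' 0 → fail=1;  out {0}∪∅={0}
  n4('cb'): parent n3 fail=0; on 'b' 0 → fail=10;  out ∅∪∅=∅
  n11('bc'): parent n10 fail=0; on 'c' 0 → fail=3;  out ∅∪∅=∅
  n16('ca'): parent n3 fail=0; on 'a' 0 → fail=1;  out {4}∪∅={4}
  n5('cba'): parent n4 fail=10; on 'a' 10→0 → fail=1;  out ∅∪∅=∅
  n8('cbc'): parent n4 fail=10; on 'c' 10 → fail=11;  out ∅∪∅=∅
  n12('bca'): parent n11 fail=3; on 'a' 3 → fail=16;  out ∅∪{4}={4}
  n6('cbab'): parent n5 fail=1; on 'b' 1→0 → fail=10;  out ∅∪∅=∅
  n9('cbcc'): parent n8 fail=11; on 'c' 11→3→0 → fail=3;  out {2}∪∅={2}
  n13('bcab'): parent n12 fail=16; on 'b' 16→1→0 → fail=10;  out ∅∪∅=∅
  n7('cbaba'): parent n6 fail=10; on 'a' 10→0 → fail=1;  out {1}∪∅={1}
  n14('bcabc'): parent n13 fail=10; on 'c' 10 → fail=11;  out ∅∪∅=∅
  n15('bcabca'): parent n14 fail=11; on 'a' 11 → fail=12;  out {3}∪{4}={3,4}

Run:
[0] read 'b'  n0⇒n10
[1] read 'c'  n10⇒n11
[2] read 'b'  n11⇒n4 (fail-walked)
[3] read 'a'  n4⇒n5
[4] read 'b'  n5⇒n6
[5] read 'a'  n6⇒n7  ** P1@[1:5]
[6] read 'a'  n7⇒n2 (fail-walked)  ** P0@[5:6]
[7] read 'b'  n2⇒n10 (fail-walked)
[8] read 'c'  n10⇒n11
[9] read 'a'  n11⇒n12  ** P4@[8:9]
[10] read 'b'  n12⇒n13
[11] read 'c'  n13⇒n14
[12] read 'a'  n14⇒n15  ** P3@[7:12],P4@[11:12]
[13] read 'a'  n15⇒n2 (fail-walked)  ** P0@[12:13]
[14] read 'c'  n2⇒n3 (fail-walked)
[15] read 'b'  n3⇒n4
[16] read 'a'  n4⇒n5
[17] read 'b'  n5⇒n6
[18] read 'a'  n6⇒n7  ** P1@[14:18]
[19] read 'a'  n7⇒n2 (fail-walked)  ** P0@[18:19]
[20] read 'c'  n2⇒n3 (fail-walked)
[21] read 'a'  n3⇒n16  ** P4@[20:21]
[22] read 'c'  n16⇒n3 (fail-walked)
[23] read 'c'  n3⇒n3 (fail-walked)
[24] read 'c'  n3⇒n3 (fail-walked)
[25] read 'b'  n3⇒n4
[26] read 'a'  n4⇒n5
[27] read 'b'  n5⇒n6
[28] read 'a'  n6⇒n7  ** P1@[24:28]
[29] read 'c'  n7⇒n3 (fail-walked)
[30] read 'b'  n3⇒n4
[31] read 'a'  n4⇒n5
[32] read 'b'  n5⇒n6
[33] read 'a'  n6⇒n7  ** P1@[29:33]
[34] read 'a'  n7⇒n2 (fail-walked)  ** P0@[33:34]
[35] read 'a'  n2⇒n2 (fail-walked)  ** P0@[34:35]
[36] read 'b'  n2⇒n10 (fail-walked)
[37] read 'a'  n10⇒n1 (fail-walked)
[38] read 'a'  n1⇒n2  ** P0@[37:38]
[39] read 'c'  n2⇒n3 (fail-walked)
[40] read 'b'  n3⇒n4
[41] read 'c'  n4⇒n8
[42] read 'c'  n8⇒n9  ** P2@[39:42]
[43] read 'c'  n9⇒n3 (fail-walked)
[44] read 'a'  n3⇒n16  ** P4@[43:44]
[45] read 'c'  n16⇒n3 (fail-walked)
[46] read 'b'  n3⇒n4
[47] read 'b'  n4⇒n10 (fail-walked)
[48] read 'c'  n10⇒n11
[49] read 'b'  n11⇒n4 (fail-walked)
[50] read 'a'  n4⇒n5
[51] read 'b'  n5⇒n6
[52] read 'a'  n6⇒n7  ** P1@[48:52]
[53] read 'c'  n7⇒n3 (fail-walked)
[54] read 'c'  n3⇒n3 (fail-walked)
[55] read 'c'  n3⇒n3 (fail-walked)
[56] read 'a'  n3⇒n16  ** P4@[55:56]
[57] read 'c'  n16⇒n3 (fail-walked)
[58] read 'b'  n3⇒n4
[59] read 'a'  n4⇒n5
[60] read 'b'  n5⇒n6
[61] read 'a'  n6⇒n7  ** P1@[57:61]
[62] read 'a'  n7⇒n2 (fail-walked)  ** P0@[61:62]
[63] read 'a'  n2⇒n2 (fail-walked)  ** P0@[62:63]

All matches (sorted): [[5,1],[6,0],[9,4],[12,3],[12,4],[13,0],[18,1],[19,0],[21,4],[28,1],[33,1],[34,0],[35,0],[38,0],[42,2],[44,4],[52,1],[56,4],[61,1],[62,0],[63,0]]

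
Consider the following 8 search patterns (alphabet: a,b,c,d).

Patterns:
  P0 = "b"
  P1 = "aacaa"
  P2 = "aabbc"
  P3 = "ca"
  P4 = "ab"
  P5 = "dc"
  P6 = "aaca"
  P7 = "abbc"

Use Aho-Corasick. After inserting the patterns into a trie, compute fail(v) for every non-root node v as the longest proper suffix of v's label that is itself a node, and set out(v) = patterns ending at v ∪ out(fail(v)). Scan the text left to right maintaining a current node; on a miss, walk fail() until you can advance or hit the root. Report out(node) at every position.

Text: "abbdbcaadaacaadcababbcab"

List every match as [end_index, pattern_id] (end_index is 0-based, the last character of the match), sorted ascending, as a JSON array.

Construct AC machine:
Trie (insert patterns):
  0='ε' goto a→2 b→1 c→10 d→13
  1='b' goto ·  [P0 ends]
  2='a' goto a→3 b→12
  3='aa' goto b→7 c→4
  4='aac' goto a→5
  5='aaca' goto a→6  [P6 ends]
  6='aacaa' goto ·  [P1 ends]
  7='aab' goto b→8
  8='aabb' goto c→9
  9='aabbc' goto ·  [P2 ends]
  10='c' goto a→11
  11='ca' goto ·  [P3 ends]
  12='ab' goto b→15  [P4 ends]
  13='d' goto c→14
  14='dc' goto ·  [P5 ends]
  15='abb' goto c→16
  16='abbc' goto ·  [P7 ends]

Failure links (BFS by depth):
  n1('b'): parent n0 fail=0; on 'b' 0 → fail=0;  out {0}∪∅={0}
  n2('a'): parent n0 fail=0; on 'a' 0 → fail=0;  out ∅∪∅=∅
  n10('c'): parent n0 fail=0; on 'c' 0 → fail=0;  out ∅∪∅=∅
  n13('d'): parent n0 fail=0; on 'd' 0 → fail=0;  out ∅∪∅=∅
  n3('aa'): parent n2 fail=0; on 'a' 0 → fail=2;  out ∅∪∅=∅
  n11('ca'): parent n10 fail=0; on 'a' 0 → fail=2;  out {3}∪∅={3}
  n12('ab'): parent n2 fail=0; on 'b' 0 → fail=1;  out {4}∪{0}={0,4}
  n14('dc'): parent n13 fail=0; on 'c' 0 → fail=10;  out {5}∪∅={5}
  n4('aac'): parent n3 fail=2; on 'c' 2→0 → fail=10;  out ∅∪∅=∅
  n7('aab'): parent n3 fail=2; on 'b' 2 → fail=12;  out ∅∪{0,4}={0,4}
  n15('abb'): parent n12 fail=1; on 'b' 1→0 → fail=1;  out ∅∪{0}={0}
  n5('aaca'): parent n4 fail=10; on 'a' 10 → fail=11;  out {6}∪{3}={3,6}
  n8('aabb'): parent n7 fail=12; on 'b' 12 → fail=15;  out ∅∪{0}={0}
  n16('abbc'): parent n15 fail=1; on 'c' 1→0 → fail=10;  out {7}∪∅={7}
  n6('aacaa'): parent n5 fail=11; on 'a' 11→2 → fail=3;  out {1}∪∅={1}
  n9('aabbc'): parent n8 fail=15; on 'c' 15 → fail=16;  out {2}∪{7}={2,7}

Scan:
i=0 'a': node 0→2
i=1 'b': node 2→12  ** P0@[1:1],P4@[0:1]
i=2 'b': node 12→15  ** P0@[2:2]
i=3 'd': node 15→13 (fail-walked)
i=4 'b': node 13→1 (fail-walked)  ** P0@[4:4]
i=5 'c': node 1→10 (fail-walked)
i=6 'a': node 10→11  ** P3@[5:6]
i=7 'a': node 11→3 (fail-walked)
i=8 'd': node 3→13 (fail-walked)
i=9 'a': node 13→2 (fail-walked)
i=10 'a': node 2→3
i=11 'c': node 3→4
i=12 'a': node 4→5  ** P3@[11:12],P6@[9:12]
i=13 'a': node 5→6  ** P1@[9:13]
i=14 'd': node 6→13 (fail-walked)
i=15 'c': node 13→14  ** P5@[14:15]
i=16 'a': node 14→11 (fail-walked)  ** P3@[15:16]
i=17 'b': node 11→12 (fail-walked)  ** P0@[17:17],P4@[16:17]
i=18 'a': node 12→2 (fail-walked)
i=19 'b': node 2→12  ** P0@[19:19],P4@[18:19]
i=20 'b': node 12→15  ** P0@[20:20]
i=21 'c': node 15→16  ** P7@[18:21]
i=22 'a': node 16→11 (fail-walked)  ** P3@[21:22]
i=23 'b': node 11→12 (fail-walked)  ** P0@[23:23],P4@[22:23]

Matches: [[1,0],[1,4],[2,0],[4,0],[6,3],[12,3],[12,6],[13,1],[15,5],[16,3],[17,0],[17,4],[19,0],[19,4],[20,0],[21,7],[22,3],[23,0],[23,4]]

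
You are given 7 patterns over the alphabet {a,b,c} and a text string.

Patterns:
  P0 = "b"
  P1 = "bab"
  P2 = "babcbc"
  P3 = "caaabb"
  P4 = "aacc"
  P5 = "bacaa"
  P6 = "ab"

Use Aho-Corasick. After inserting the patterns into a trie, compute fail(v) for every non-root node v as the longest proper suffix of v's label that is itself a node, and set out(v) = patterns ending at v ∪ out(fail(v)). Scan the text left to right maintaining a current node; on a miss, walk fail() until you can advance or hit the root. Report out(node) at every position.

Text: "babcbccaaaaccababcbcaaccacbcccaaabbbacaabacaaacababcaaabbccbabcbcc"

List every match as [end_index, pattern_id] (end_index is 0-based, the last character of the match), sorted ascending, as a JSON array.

Build:
Trie nodes:
  n0 'ε': a→13 b→1 c→7
  n1 'b': a→2  [P0 ends]
  n2 'ba': b→3 c→17
  n3 'bab': c→4  [P1 ends]
  n4 'babc': b→5
  n5 'babcb': c→6
  n6 'babcbc': ·  [P2 ends]
  n7 'c': a→8
  n8 'ca': a→9
  n9 'caa': a→10
  n10 'caaa': b→11
  n11 'caaab': b→12
  n12 'caaabb': ·  [P3 ends]
  n13 'a': a→14 b→20
  n14 'aa': c→15
  n15 'aac': c→16
  n16 'aacc': ·  [P4 ends]
  n17 'bac': a→18
  n18 'baca': a→19
  n19 'bacaa': ·  [P5 ends]
  n20 'ab': ·  [P6 ends]

Failure links (BFS by depth):
  fail(1) 'b': from fail(0)=0 chase 'b': 0 ⇒ 0;  out={0}∪out(0)={0}
  fail(7) 'c': from fail(0)=0 chase 'c': 0 ⇒ 0;  out=∅∪out(0)=∅
  fail(13) 'a': from fail(0)=0 chase 'a': 0 ⇒ 0;  out=∅∪out(0)=∅
  fail(2) 'ba': from fail(1)=0 chase 'a': 0 ⇒ 13;  out=∅∪out(13)=∅
  fail(8) 'ca': from fail(7)=0 chase 'a': 0 ⇒ 13;  out=∅∪out(13)=∅
  fail(14) 'aa': from fail(13)=0 chase 'a': 0 ⇒ 13;  out=∅∪out(13)=∅
  fail(20) 'ab': from fail(13)=0 chase 'b': 0 ⇒ 1;  out={6}∪out(1)={0,6}
  fail(3) 'bab': from fail(2)=13 chase 'b': 13 ⇒ 20;  out={1}∪out(20)={0,1,6}
  fail(9) 'caa': from fail(8)=13 chase 'a': 13 ⇒ 14;  out=∅∪out(14)=∅
  fail(15) 'aac': from fail(14)=13 chase 'c': 13→0 ⇒ 7;  out=∅∪out(7)=∅
  fail(17) 'bac': from fail(2)=13 chase 'c': 13→0 ⇒ 7;  out=∅∪out(7)=∅
  fail(4) 'babc': from fail(3)=20 chase 'c': 20→1→0 ⇒ 7;  out=∅∪out(7)=∅
  fail(10) 'caaa': from fail(9)=14 chase 'a': 14→13 ⇒ 14;  out=∅∪out(14)=∅
  fail(16) 'aacc': from fail(15)=7 chase 'c': 7→0 ⇒ 7;  out={4}∪out(7)={4}
  fail(18) 'baca': from fail(17)=7 chase 'a': 7 ⇒ 8;  out=∅∪out(8)=∅
  fail(5) 'babcb': from fail(4)=7 chase 'b': 7→0 ⇒ 1;  out=∅∪out(1)={0}
  fail(11) 'caaab': from fail(10)=14 chase 'b': 14→13 ⇒ 20;  out=∅∪out(20)={0,6}
  fail(19) 'bacaa': from fail(18)=8 chase 'a': 8 ⇒ 9;  out={5}∪out(9)={5}
  fail(6) 'babcbc': from fail(5)=1 chase 'c': 1→0 ⇒ 7;  out={2}∪out(7)={2}
  fail(12) 'caaabb': from fail(11)=20 chase 'b': 20→1→0 ⇒ 1;  out={3}∪out(1)={0,3}

Text stream:
pos 0 'b': at 1  emit P0@[0:0]
pos 1 'a': at 2
pos 2 'b': at 3  emit P0@[2:2],P1@[0:2],P6@[1:2]
pos 3 'c': at 4
pos 4 'b': at 5  emit P0@[4:4]
pos 5 'c': at 6  emit P2@[0:5]
pos 6 'c': at 7 (fail-walked)
pos 7 'a': at 8
pos 8 'a': at 9
pos 9 'a': at 10
pos 10 'a': at 14 (fail-walked)
pos 11 'c': at 15
pos 12 'c': at 16  emit P4@[9:12]
pos 13 'a': at 8 (fail-walked)
pos 14 'b': at 20 (fail-walked)  emit P0@[14:14],P6@[13:14]
pos 15 'a': at 2 (fail-walked)
pos 16 'b': at 3  emit P0@[16:16],P1@[14:16],P6@[15:16]
pos 17 'c': at 4
pos 18 'b': at 5  emit P0@[18:18]
pos 19 'c': at 6  emit P2@[14:19]
pos 20 'a': at 8 (fail-walked)
pos 21 'a': at 9
pos 22 'c': at 15 (fail-walked)
pos 23 'c': at 16  emit P4@[20:23]
pos 24 'a': at 8 (fail-walked)
pos 25 'c': at 7 (fail-walked)
pos 26 'b': at 1 (fail-walked)  emit P0@[26:26]
pos 27 'c': at 7 (fail-walked)
pos 28 'c': at 7 (fail-walked)
pos 29 'c': at 7 (fail-walked)
pos 30 'a': at 8
pos 31 'a': at 9
pos 32 'a': at 10
pos 33 'b': at 11  emit P0@[33:33],P6@[32:33]
pos 34 'b': at 12  emit P0@[34:34],P3@[29:34]
pos 35 'b': at 1 (fail-walked)  emit P0@[35:35]
pos 36 'a': at 2
pos 37 'c': at 17
pos 38 'a': at 18
pos 39 'a': at 19  emit P5@[35:39]
pos 40 'b': at 20 (fail-walked)  emit P0@[40:40],P6@[39:40]
pos 41 'a': at 2 (fail-walked)
pos 42 'c': at 17
pos 43 'a': at 18
pos 44 'a': at 19  emit P5@[40:44]
pos 45 'a': at 10 (fail-walked)
pos 46 'c': at 15 (fail-walked)
pos 47 'a': at 8 (fail-walked)
pos 48 'b': at 20 (fail-walked)  emit P0@[48:48],P6@[47:48]
pos 49 'a': at 2 (fail-walked)
pos 50 'b': at 3  emit P0@[50:50],P1@[48:50],P6@[49:50]
pos 51 'c': at 4
pos 52 'a': at 8 (fail-walked)
pos 53 'a': at 9
pos 54 'a': at 10
pos 55 'b': at 11  emit P0@[55:55],P6@[54:55]
pos 56 'b': at 12  emit P0@[56:56],P3@[51:56]
pos 57 'c': at 7 (fail-walked)
pos 58 'c': at 7 (fail-walked)
pos 59 'b': at 1 (fail-walked)  emit P0@[59:59]
pos 60 'a': at 2
pos 61 'b': at 3  emit P0@[61:61],P1@[59:61],P6@[60:61]
pos 62 'c': at 4
pos 63 'b': at 5  emit P0@[63:63]
pos 64 'c': at 6  emit P2@[59:64]
pos 65 'c': at 7 (fail-walked)

All matches (sorted): [[0,0],[2,0],[2,1],[2,6],[4,0],[5,2],[12,4],[14,0],[14,6],[16,0],[16,1],[16,6],[18,0],[19,2],[23,4],[26,0],[33,0],[33,6],[34,0],[34,3],[35,0],[39,5],[40,0],[40,6],[44,5],[48,0],[48,6],[50,0],[50,1],[50,6],[55,0],[55,6],[56,0],[56,3],[59,0],[61,0],[61,1],[61,6],[63,0],[64,2]]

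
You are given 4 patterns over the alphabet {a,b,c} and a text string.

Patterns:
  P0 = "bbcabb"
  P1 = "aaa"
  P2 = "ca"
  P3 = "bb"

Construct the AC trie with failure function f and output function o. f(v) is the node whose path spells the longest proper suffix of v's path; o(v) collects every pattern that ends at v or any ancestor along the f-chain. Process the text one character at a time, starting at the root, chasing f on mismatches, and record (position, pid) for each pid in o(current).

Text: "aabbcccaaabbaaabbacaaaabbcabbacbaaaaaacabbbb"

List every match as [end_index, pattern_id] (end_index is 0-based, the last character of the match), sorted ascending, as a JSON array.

Build automaton:
Trie nodes:
  n0 'ε': a→7 b→1 c→10
  n1 'b': b→2
  n2 'bb': c→3  [P3 ends]
  n3 'bbc': a→4
  n4 'bbca': b→5
  n5 'bbcab': b→6
  n6 'bbcabb': ·  [P0 ends]
  n7 'a': a→8
  n8 'aa': a→9
  n9 'aaa': ·  [P1 ends]
  n10 'c': a→11
  n11 'ca': ·  [P2 ends]

BFS fail/out derivation:
  fail(1) 'b': from fail(0)=0 chase 'b': 0 ⇒ 0;  out=∅∪out(0)=∅
  fail(7) 'a': from fail(0)=0 chase 'a': 0 ⇒ 0;  out=∅∪out(0)=∅
  fail(10) 'c': from fail(0)=0 chase 'c': 0 ⇒ 0;  out=∅∪out(0)=∅
  fail(2) 'bb': from fail(1)=0 chase 'b': 0 ⇒ 1;  out={3}∪out(1)={3}
  fail(8) 'aa': from fail(7)=0 chase 'a': 0 ⇒ 7;  out=∅∪out(7)=∅
  fail(11) 'ca': from fail(10)=0 chase 'a': 0 ⇒ 7;  out={2}∪out(7)={2}
  fail(3) 'bbc': from fail(2)=1 chase 'c': 1→0 ⇒ 10;  out=∅∪out(10)=∅
  fail(9) 'aaa': from fail(8)=7 chase 'a': 7 ⇒ 8;  out={1}∪out(8)={1}
  fail(4) 'bbca': from fail(3)=10 chase 'a': 10 ⇒ 11;  out=∅∪out(11)={2}
  fail(5) 'bbcab': from fail(4)=11 chase 'b': 11→7→0 ⇒ 1;  out=∅∪out(1)=∅
  fail(6) 'bbcabb': from fail(5)=1 chase 'b': 1 ⇒ 2;  out={0}∪out(2)={0,3}

Scan:
[0] read 'a'  n0⇒n7
[1] read 'a'  n7⇒n8
[2] read 'b'  n8⇒n1 (via fail)
[3] read 'b'  n1⇒n2  → match P3@[2:3]
[4] read 'c'  n2⇒n3
[5] read 'c'  n3⇒n10 (via fail)
[6] read 'c'  n10⇒n10 (via fail)
[7] read 'a'  n10⇒n11  → match P2@[6:7]
[8] read 'a'  n11⇒n8 (via fail)
[9] read 'a'  n8⇒n9  → match P1@[7:9]
[10] read 'b'  n9⇒n1 (via fail)
[11] read 'b'  n1⇒n2  → match P3@[10:11]
[12] read 'a'  n2⇒n7 (via fail)
[13] read 'a'  n7⇒n8
[14] read 'a'  n8⇒n9  → match P1@[12:14]
[15] read 'b'  n9⇒n1 (via fail)
[16] read 'b'  n1⇒n2  → match P3@[15:16]
[17] read 'a'  n2⇒n7 (via fail)
[18] read 'c'  n7⇒n10 (via fail)
[19] read 'a'  n10⇒n11  → match P2@[18:19]
[20] read 'a'  n11⇒n8 (via fail)
[21] read 'a'  n8⇒n9  → match P1@[19:21]
[22] read 'a'  n9⇒n9 (via fail)  → match P1@[20:22]
[23] read 'b'  n9⇒n1 (via fail)
[24] read 'b'  n1⇒n2  → match P3@[23:24]
[25] read 'c'  n2⇒n3
[26] read 'a'  n3⇒n4  → match P2@[25:26]
[27] read 'b'  n4⇒n5
[28] read 'b'  n5⇒n6  → match P0@[23:28],P3@[27:28]
[29] read 'a'  n6⇒n7 (via fail)
[30] read 'c'  n7⇒n10 (via fail)
[31] read 'b'  n10⇒n1 (via fail)
[32] read 'a'  n1⇒n7 (via fail)
[33] read 'a'  n7⇒n8
[34] read 'a'  n8⇒n9  → match P1@[32:34]
[35] read 'a'  n9⇒n9 (via fail)  → match P1@[33:35]
[36] read 'a'  n9⇒n9 (via fail)  → match P1@[34:36]
[37] read 'a'  n9⇒n9 (via fail)  → match P1@[35:37]
[38] read 'c'  n9⇒n10 (via fail)
[39] read 'a'  n10⇒n11  → match P2@[38:39]
[40] read 'b'  n11⇒n1 (via fail)
[41] read 'b'  n1⇒n2  → match P3@[40:41]
[42] read 'b'  n2⇒n2 (via fail)  → match P3@[41:42]
[43] read 'b'  n2⇒n2 (via fail)  → match P3@[42:43]

Result: [[3,3],[7,2],[9,1],[11,3],[14,1],[16,3],[19,2],[21,1],[22,1],[24,3],[26,2],[28,0],[28,3],[34,1],[35,1],[36,1],[37,1],[39,2],[41,3],[42,3],[43,3]]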